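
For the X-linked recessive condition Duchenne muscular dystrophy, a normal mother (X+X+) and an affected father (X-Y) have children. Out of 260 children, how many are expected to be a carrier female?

Cross: X+X+ × X-Y
Offspring: 2 X+X-, 2 X+Y
Probability of a carrier female: 2/4 = 1/2
Expected count = 1/2 × 260 = 130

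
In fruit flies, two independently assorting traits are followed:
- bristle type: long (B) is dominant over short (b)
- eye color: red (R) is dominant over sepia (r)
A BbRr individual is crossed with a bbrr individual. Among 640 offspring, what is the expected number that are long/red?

Dihybrid cross BbRr × bbrr — consider each gene separately:
bristle type: Bb × bb → 2 Bb, 2 bb → 2 B_ : 2 bb (out of 4)
eye color: Rr × rr → 2 Rr, 2 rr → 2 R_ : 2 rr (out of 4)
Combine (counts out of 4 × 4 = 16): long/red (B_R_) = 2×2 = 4; long/sepia (B_rr) = 2×2 = 4; short/red (bbR_) = 2×2 = 4; short/sepia (bbrr) = 2×2 = 4
Phenotype counts (out of 16): 4 long/red, 4 long/sepia, 4 short/red, 4 short/sepia
long/red: 4 out of 16 → fraction 1/4
Expected count = 1/4 × 640 = 160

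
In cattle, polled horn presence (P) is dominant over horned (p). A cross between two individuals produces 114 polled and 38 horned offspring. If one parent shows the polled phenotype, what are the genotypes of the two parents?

Observed offspring: 114 polled, 38 horned
The observed ratio simplifies to 3:1. Horned (pp) offspring appear, so each parent must contribute one p allele. The parent stated to show polled carries P, so it is Pp. The other parent is then either Pp or pp: Pp × pp would give a 1:1 split, whereas Pp × Pp gives 3:1 — matching the data. So both parents are heterozygous (Pp × Pp).
Parent genotypes: Pp × Pp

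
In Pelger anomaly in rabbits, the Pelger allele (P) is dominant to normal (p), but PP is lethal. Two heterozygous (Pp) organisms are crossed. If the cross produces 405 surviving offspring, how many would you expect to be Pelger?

Cross: Pp × Pp
Punnett square offspring (before lethality): 1 PP, 2 Pp, 1 pp
The PP genotype is lethal (embryos die); surviving offspring: 2 Pp, 1 pp
Pelger: 2 out of 3 → fraction 2/3
Expected count = 2/3 × 405 = 270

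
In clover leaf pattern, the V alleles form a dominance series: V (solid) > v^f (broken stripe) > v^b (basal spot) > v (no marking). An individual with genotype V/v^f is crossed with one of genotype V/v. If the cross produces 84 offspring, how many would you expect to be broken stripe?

Cross: V/v^f × V/v
Allele dominance: V > v^f > v^b > v
Offspring genotypes: 1 V/V, 1 V/v, 1 V/v^f, 1 v^f/v
Phenotype counts: 3 solid, 1 broken stripe
broken stripe: 1 out of 4 → fraction 1/4
Expected count = 1/4 × 84 = 21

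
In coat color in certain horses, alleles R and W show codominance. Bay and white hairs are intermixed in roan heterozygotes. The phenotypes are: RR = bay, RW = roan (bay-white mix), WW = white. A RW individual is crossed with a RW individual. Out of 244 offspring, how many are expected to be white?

Punnett square for RW × RW:
Offspring genotypes: 1 RR, 2 RW, 1 WW
Phenotype counts: 1 bay, 2 roan (bay-white mix), 1 white
white: 1 out of 4 → fraction 1/4
Expected count = 1/4 × 244 = 61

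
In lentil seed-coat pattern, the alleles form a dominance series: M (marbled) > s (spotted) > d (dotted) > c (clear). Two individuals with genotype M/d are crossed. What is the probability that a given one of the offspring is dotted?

Cross: M/d × M/d
Allele dominance: M > s > d > c
Offspring genotypes: 1 M/M, 2 M/d, 1 d/d
Phenotype counts: 3 marbled, 1 dotted
dotted: 1 out of 4
Probability: 1/4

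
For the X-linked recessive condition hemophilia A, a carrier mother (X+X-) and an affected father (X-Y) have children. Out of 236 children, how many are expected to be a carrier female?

Cross: X+X- × X-Y
Offspring: 1 X+X-, 1 X+Y, 1 X-X-, 1 X-Y
Probability of a carrier female: 1/4
Expected count = 1/4 × 236 = 59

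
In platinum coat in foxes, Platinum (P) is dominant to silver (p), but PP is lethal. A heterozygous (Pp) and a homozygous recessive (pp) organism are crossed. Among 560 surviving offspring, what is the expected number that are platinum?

Cross: Pp × pp
Punnett square offspring (before lethality): 2 Pp, 2 pp
No PP offspring are produced in this cross.
platinum: 2 out of 4 → fraction 1/2
Expected count = 1/2 × 560 = 280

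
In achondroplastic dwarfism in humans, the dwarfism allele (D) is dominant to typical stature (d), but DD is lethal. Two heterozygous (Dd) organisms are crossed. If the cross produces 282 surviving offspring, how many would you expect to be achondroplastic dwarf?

Cross: Dd × Dd
Punnett square offspring (before lethality): 1 DD, 2 Dd, 1 dd
The DD genotype is lethal (embryos die); surviving offspring: 2 Dd, 1 dd
achondroplastic dwarf: 2 out of 3 → fraction 2/3
Expected count = 2/3 × 282 = 188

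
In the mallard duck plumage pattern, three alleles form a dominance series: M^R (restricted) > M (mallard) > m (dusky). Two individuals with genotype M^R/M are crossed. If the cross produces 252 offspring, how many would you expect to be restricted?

Cross: M^R/M × M^R/M
Allele dominance: M^R > M > m
Offspring genotypes: 1 M^R/M^R, 2 M^R/M, 1 M/M
Phenotype counts: 3 restricted, 1 mallard
restricted: 3 out of 4 → fraction 3/4
Expected count = 3/4 × 252 = 189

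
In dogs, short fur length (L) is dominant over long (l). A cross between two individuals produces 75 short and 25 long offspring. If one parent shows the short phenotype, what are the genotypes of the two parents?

Observed offspring: 75 short, 25 long
The observed ratio simplifies to 3:1. Long (ll) offspring appear, so each parent must contribute one l allele. The parent stated to show short carries L, so it is Ll. The other parent is then either Ll or ll: Ll × ll would give a 1:1 split, whereas Ll × Ll gives 3:1 — matching the data. So both parents are heterozygous (Ll × Ll).
Parent genotypes: Ll × Ll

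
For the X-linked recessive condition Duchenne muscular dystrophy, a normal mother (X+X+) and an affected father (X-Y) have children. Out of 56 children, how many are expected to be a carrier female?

Cross: X+X+ × X-Y
Offspring: 2 X+X-, 2 X+Y
Probability of a carrier female: 2/4 = 1/2
Expected count = 1/2 × 56 = 28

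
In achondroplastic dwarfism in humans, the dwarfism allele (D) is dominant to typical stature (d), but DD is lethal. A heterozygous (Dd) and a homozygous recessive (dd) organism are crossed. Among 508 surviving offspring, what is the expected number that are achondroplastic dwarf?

Cross: Dd × dd
Punnett square offspring (before lethality): 2 Dd, 2 dd
No DD offspring are produced in this cross.
achondroplastic dwarf: 2 out of 4 → fraction 1/2
Expected count = 1/2 × 508 = 254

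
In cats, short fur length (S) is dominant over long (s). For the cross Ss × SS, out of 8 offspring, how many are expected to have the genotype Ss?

Punnett square for Ss × SS:
Offspring genotypes: 2 SS, 2 Ss
Total offspring: 4
Count with target: 2
Probability: 2/4 = 1/2
Expected count = 1/2 × 8 = 4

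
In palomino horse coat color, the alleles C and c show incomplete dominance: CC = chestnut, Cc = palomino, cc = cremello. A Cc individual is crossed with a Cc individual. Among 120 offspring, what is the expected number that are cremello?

Punnett square for Cc × Cc:
Offspring genotypes: 1 CC, 2 Cc, 1 cc
Phenotype counts: 1 chestnut, 2 palomino, 1 cremello
cremello: 1 out of 4 → fraction 1/4
Expected count = 1/4 × 120 = 30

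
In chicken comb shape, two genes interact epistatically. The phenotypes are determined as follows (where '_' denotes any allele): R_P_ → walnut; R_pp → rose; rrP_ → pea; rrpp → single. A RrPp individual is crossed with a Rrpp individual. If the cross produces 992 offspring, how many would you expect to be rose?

Cross: RrPp × Rrpp — consider each gene separately:
R gene: Rr × Rr → 1 RR, 2 Rr, 1 rr → 3 R_ : 1 rr (out of 4)
P gene: Pp × pp → 2 Pp, 2 pp → 2 P_ : 2 pp (out of 4)
Genotype classes (out of 4 × 4 = 16): R_P_ = 3×2 = 6; R_pp = 3×2 = 6; rrP_ = 1×2 = 2; rrpp = 1×2 = 2
Apply the phenotype rules: R_P_ (6) → walnut; R_pp (6) → rose; rrP_ (2) → pea; rrpp (2) → single
Phenotype counts (out of 16): 6 walnut, 6 rose, 2 pea, 2 single
rose: 6 out of 16 → fraction 3/8
Expected count = 3/8 × 992 = 372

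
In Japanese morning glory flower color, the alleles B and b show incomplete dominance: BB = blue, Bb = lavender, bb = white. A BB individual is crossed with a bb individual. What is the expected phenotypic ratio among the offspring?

Punnett square for BB × bb:
Offspring genotypes: 4 Bb
Phenotype counts: 4 lavender
Ratio: all lavender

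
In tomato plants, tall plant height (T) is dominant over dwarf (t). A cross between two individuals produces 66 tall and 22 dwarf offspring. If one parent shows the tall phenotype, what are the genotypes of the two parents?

Observed offspring: 66 tall, 22 dwarf
The observed ratio simplifies to 3:1. Dwarf (tt) offspring appear, so each parent must contribute one t allele. The parent stated to show tall carries T, so it is Tt. The other parent is then either Tt or tt: Tt × tt would give a 1:1 split, whereas Tt × Tt gives 3:1 — matching the data. So both parents are heterozygous (Tt × Tt).
Parent genotypes: Tt × Tt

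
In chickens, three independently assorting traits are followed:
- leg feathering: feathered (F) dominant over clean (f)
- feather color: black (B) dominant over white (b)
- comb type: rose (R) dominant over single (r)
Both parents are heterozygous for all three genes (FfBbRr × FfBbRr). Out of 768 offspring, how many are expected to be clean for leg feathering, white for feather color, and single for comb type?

Trihybrid cross: FfBbRr × FfBbRr
Each trait segregates independently with a 3:1 phenotypic ratio, so each gene contributes 3/4 (dominant) or 1/4 (recessive).
Target: clean (leg feathering), white (feather color), single (comb type)
Probability = product of independent per-trait probabilities
= 1/4 × 1/4 × 1/4 = 1/64
Expected count = 1/64 × 768 = 12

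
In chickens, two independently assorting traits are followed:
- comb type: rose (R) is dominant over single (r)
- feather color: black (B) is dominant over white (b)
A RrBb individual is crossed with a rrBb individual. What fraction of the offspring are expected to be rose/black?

Dihybrid cross RrBb × rrBb — consider each gene separately:
comb type: Rr × rr → 2 Rr, 2 rr → 2 R_ : 2 rr (out of 4)
feather color: Bb × Bb → 1 BB, 2 Bb, 1 bb → 3 B_ : 1 bb (out of 4)
Combine (counts out of 4 × 4 = 16): rose/black (R_B_) = 2×3 = 6; rose/white (R_bb) = 2×1 = 2; single/black (rrB_) = 2×3 = 6; single/white (rrbb) = 2×1 = 2
Phenotype counts (out of 16): 6 rose/black, 2 rose/white, 6 single/black, 2 single/white
rose/black: 6 out of 16
Probability: 6/16 = 3/8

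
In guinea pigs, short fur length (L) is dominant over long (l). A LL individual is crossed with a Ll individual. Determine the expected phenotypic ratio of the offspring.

Punnett square for LL × Ll:
Offspring genotypes: 2 LL, 2 Ll
short: 4, long: 0
Ratio: all short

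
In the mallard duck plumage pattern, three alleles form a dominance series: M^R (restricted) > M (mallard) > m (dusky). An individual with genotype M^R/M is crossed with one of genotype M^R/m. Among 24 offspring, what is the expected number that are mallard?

Cross: M^R/M × M^R/m
Allele dominance: M^R > M > m
Offspring genotypes: 1 M^R/M^R, 1 M^R/m, 1 M^R/M, 1 M/m
Phenotype counts: 3 restricted, 1 mallard
mallard: 1 out of 4 → fraction 1/4
Expected count = 1/4 × 24 = 6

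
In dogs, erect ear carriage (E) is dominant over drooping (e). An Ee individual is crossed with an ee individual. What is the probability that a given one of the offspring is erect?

Punnett square for Ee × ee:
Offspring genotypes: 2 Ee, 2 ee
erect: 2, drooping: 2
erect: 2 out of 4
Probability: 2/4 = 1/2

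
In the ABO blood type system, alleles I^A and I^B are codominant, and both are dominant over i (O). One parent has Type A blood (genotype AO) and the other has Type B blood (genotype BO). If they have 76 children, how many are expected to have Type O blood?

Cross: AO × BO
Possible offspring genotypes: 1 AB, 1 AO, 1 BO, 1 OO
Blood type counts: 1 Type AB, 1 Type A, 1 Type B, 1 Type O
Probability of Type O: 1/4
Expected count = 1/4 × 76 = 19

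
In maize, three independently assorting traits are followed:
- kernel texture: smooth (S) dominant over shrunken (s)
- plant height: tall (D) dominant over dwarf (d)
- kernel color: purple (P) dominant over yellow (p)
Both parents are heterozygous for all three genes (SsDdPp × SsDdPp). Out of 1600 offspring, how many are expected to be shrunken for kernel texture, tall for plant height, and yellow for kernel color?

Trihybrid cross: SsDdPp × SsDdPp
Each trait segregates independently with a 3:1 phenotypic ratio, so each gene contributes 3/4 (dominant) or 1/4 (recessive).
Target: shrunken (kernel texture), tall (plant height), yellow (kernel color)
Probability = product of independent per-trait probabilities
= 1/4 × 3/4 × 1/4 = 3/64
Expected count = 3/64 × 1600 = 75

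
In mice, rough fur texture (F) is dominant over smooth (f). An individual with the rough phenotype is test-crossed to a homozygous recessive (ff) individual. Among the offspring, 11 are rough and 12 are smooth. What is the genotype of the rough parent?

Test cross: ? × ff
Offspring: 11 rough, 12 smooth — approximately 1:1.
A 1:1 ratio in a test cross indicates the unknown parent is heterozygous (Ff).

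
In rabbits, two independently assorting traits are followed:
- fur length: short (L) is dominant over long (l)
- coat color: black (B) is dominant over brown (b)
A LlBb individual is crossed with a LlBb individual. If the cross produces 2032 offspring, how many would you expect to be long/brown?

Dihybrid cross LlBb × LlBb — consider each gene separately:
fur length: Ll × Ll → 1 LL, 2 Ll, 1 ll → 3 L_ : 1 ll (out of 4)
coat color: Bb × Bb → 1 BB, 2 Bb, 1 bb → 3 B_ : 1 bb (out of 4)
Combine (counts out of 4 × 4 = 16): short/black (L_B_) = 3×3 = 9; short/brown (L_bb) = 3×1 = 3; long/black (llB_) = 1×3 = 3; long/brown (llbb) = 1×1 = 1
Phenotype counts (out of 16): 9 short/black, 3 short/brown, 3 long/black, 1 long/brown
long/brown: 1 out of 16 → fraction 1/16
Expected count = 1/16 × 2032 = 127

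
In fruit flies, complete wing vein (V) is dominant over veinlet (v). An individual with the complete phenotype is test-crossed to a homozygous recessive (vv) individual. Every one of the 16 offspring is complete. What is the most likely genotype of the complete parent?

Test cross: ? × vv
All offspring are complete.
If the unknown parent were heterozygous (Vv), about half of 16 offspring would be veinlet; none are. The unknown parent is most likely homozygous dominant (VV).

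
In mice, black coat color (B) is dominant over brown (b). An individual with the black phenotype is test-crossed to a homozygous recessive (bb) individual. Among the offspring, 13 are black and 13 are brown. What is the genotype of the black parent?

Test cross: ? × bb
Offspring: 13 black, 13 brown — approximately 1:1.
A 1:1 ratio in a test cross indicates the unknown parent is heterozygous (Bb).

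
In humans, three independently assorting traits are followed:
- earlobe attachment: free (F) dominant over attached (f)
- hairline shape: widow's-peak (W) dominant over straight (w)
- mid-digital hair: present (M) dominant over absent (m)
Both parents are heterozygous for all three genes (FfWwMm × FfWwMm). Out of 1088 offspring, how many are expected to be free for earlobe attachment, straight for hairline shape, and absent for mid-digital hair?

Trihybrid cross: FfWwMm × FfWwMm
Each trait segregates independently with a 3:1 phenotypic ratio, so each gene contributes 3/4 (dominant) or 1/4 (recessive).
Target: free (earlobe attachment), straight (hairline shape), absent (mid-digital hair)
Probability = product of independent per-trait probabilities
= 3/4 × 1/4 × 1/4 = 3/64
Expected count = 3/64 × 1088 = 51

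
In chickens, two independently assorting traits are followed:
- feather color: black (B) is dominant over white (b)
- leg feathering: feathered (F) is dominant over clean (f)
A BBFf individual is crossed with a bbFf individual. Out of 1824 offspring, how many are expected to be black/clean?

Dihybrid cross BBFf × bbFf — consider each gene separately:
feather color: BB × bb → 4 Bb → 4 B_ (out of 4)
leg feathering: Ff × Ff → 1 FF, 2 Ff, 1 ff → 3 F_ : 1 ff (out of 4)
Combine (counts out of 4 × 4 = 16): black/feathered (B_F_) = 4×3 = 12; black/clean (B_ff) = 4×1 = 4
Phenotype counts (out of 16): 12 black/feathered, 4 black/clean
black/clean: 4 out of 16 → fraction 1/4
Expected count = 1/4 × 1824 = 456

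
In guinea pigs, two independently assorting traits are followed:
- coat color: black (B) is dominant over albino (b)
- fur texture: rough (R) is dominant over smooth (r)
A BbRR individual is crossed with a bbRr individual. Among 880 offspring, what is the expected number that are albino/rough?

Dihybrid cross BbRR × bbRr — consider each gene separately:
coat color: Bb × bb → 2 Bb, 2 bb → 2 B_ : 2 bb (out of 4)
fur texture: RR × Rr → 2 RR, 2 Rr → 4 R_ (out of 4)
Combine (counts out of 4 × 4 = 16): black/rough (B_R_) = 2×4 = 8; albino/rough (bbR_) = 2×4 = 8
Phenotype counts (out of 16): 8 black/rough, 8 albino/rough
albino/rough: 8 out of 16 → fraction 1/2
Expected count = 1/2 × 880 = 440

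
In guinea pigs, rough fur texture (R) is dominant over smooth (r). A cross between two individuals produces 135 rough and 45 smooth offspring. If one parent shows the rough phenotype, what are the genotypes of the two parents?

Observed offspring: 135 rough, 45 smooth
The observed ratio simplifies to 3:1. Smooth (rr) offspring appear, so each parent must contribute one r allele. The parent stated to show rough carries R, so it is Rr. The other parent is then either Rr or rr: Rr × rr would give a 1:1 split, whereas Rr × Rr gives 3:1 — matching the data. So both parents are heterozygous (Rr × Rr).
Parent genotypes: Rr × Rr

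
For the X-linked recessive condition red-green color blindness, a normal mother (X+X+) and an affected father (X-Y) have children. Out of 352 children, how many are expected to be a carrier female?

Cross: X+X+ × X-Y
Offspring: 2 X+X-, 2 X+Y
Probability of a carrier female: 2/4 = 1/2
Expected count = 1/2 × 352 = 176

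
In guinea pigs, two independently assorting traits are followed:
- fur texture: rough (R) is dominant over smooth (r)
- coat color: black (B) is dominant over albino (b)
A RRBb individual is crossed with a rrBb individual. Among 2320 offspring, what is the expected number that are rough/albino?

Dihybrid cross RRBb × rrBb — consider each gene separately:
fur texture: RR × rr → 4 Rr → 4 R_ (out of 4)
coat color: Bb × Bb → 1 BB, 2 Bb, 1 bb → 3 B_ : 1 bb (out of 4)
Combine (counts out of 4 × 4 = 16): rough/black (R_B_) = 4×3 = 12; rough/albino (R_bb) = 4×1 = 4
Phenotype counts (out of 16): 12 rough/black, 4 rough/albino
rough/albino: 4 out of 16 → fraction 1/4
Expected count = 1/4 × 2320 = 580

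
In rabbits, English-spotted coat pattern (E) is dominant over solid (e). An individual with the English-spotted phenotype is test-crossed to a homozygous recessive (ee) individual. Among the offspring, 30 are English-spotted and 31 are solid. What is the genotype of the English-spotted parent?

Test cross: ? × ee
Offspring: 30 English-spotted, 31 solid — approximately 1:1.
A 1:1 ratio in a test cross indicates the unknown parent is heterozygous (Ee).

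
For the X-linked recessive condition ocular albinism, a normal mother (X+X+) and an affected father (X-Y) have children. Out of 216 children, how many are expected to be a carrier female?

Cross: X+X+ × X-Y
Offspring: 2 X+X-, 2 X+Y
Probability of a carrier female: 2/4 = 1/2
Expected count = 1/2 × 216 = 108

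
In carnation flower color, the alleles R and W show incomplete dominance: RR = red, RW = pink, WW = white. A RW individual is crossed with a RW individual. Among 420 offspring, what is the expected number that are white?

Punnett square for RW × RW:
Offspring genotypes: 1 RR, 2 RW, 1 WW
Phenotype counts: 1 red, 2 pink, 1 white
white: 1 out of 4 → fraction 1/4
Expected count = 1/4 × 420 = 105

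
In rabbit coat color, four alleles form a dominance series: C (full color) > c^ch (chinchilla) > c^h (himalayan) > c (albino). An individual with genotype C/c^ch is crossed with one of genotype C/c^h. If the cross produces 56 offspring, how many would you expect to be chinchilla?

Cross: C/c^ch × C/c^h
Allele dominance: C > c^ch > c^h > c
Offspring genotypes: 1 C/C, 1 C/c^h, 1 C/c^ch, 1 c^ch/c^h
Phenotype counts: 3 full color, 1 chinchilla
chinchilla: 1 out of 4 → fraction 1/4
Expected count = 1/4 × 56 = 14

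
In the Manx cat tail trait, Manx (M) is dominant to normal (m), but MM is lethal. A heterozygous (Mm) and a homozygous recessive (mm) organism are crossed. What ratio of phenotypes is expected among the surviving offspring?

Cross: Mm × mm
Punnett square offspring (before lethality): 2 Mm, 2 mm
No MM offspring are produced in this cross.
Ratio: 1 Manx (tailless) : 1 normal-tailed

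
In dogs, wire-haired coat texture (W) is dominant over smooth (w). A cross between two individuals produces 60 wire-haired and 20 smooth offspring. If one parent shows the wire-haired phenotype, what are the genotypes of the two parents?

Observed offspring: 60 wire-haired, 20 smooth
The observed ratio simplifies to 3:1. Smooth (ww) offspring appear, so each parent must contribute one w allele. The parent stated to show wire-haired carries W, so it is Ww. The other parent is then either Ww or ww: Ww × ww would give a 1:1 split, whereas Ww × Ww gives 3:1 — matching the data. So both parents are heterozygous (Ww × Ww).
Parent genotypes: Ww × Ww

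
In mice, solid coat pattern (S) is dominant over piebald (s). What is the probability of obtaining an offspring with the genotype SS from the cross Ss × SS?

Punnett square for Ss × SS:
Offspring genotypes: 2 SS, 2 Ss
Total offspring: 4
Count with target: 2
Probability: 2/4 = 1/2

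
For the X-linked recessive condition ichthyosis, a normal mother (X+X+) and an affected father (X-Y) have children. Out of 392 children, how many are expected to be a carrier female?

Cross: X+X+ × X-Y
Offspring: 2 X+X-, 2 X+Y
Probability of a carrier female: 2/4 = 1/2
Expected count = 1/2 × 392 = 196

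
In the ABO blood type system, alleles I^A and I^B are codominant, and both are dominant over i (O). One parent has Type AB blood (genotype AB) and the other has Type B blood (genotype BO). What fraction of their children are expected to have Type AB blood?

Cross: AB × BO
Possible offspring genotypes: 1 AB, 1 AO, 1 BB, 1 BO
Blood type counts: 1 Type AB, 1 Type A, 2 Type B
Probability of Type AB: 1/4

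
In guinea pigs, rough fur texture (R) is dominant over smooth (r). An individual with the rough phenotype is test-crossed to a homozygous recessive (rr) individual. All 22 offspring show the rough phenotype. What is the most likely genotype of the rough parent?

Test cross: ? × rr
All offspring are rough.
If the unknown parent were heterozygous (Rr), about half of 22 offspring would be smooth; none are. The unknown parent is most likely homozygous dominant (RR).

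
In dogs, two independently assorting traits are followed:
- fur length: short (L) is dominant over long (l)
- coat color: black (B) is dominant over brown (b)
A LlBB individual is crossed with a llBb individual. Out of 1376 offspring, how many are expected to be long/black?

Dihybrid cross LlBB × llBb — consider each gene separately:
fur length: Ll × ll → 2 Ll, 2 ll → 2 L_ : 2 ll (out of 4)
coat color: BB × Bb → 2 BB, 2 Bb → 4 B_ (out of 4)
Combine (counts out of 4 × 4 = 16): short/black (L_B_) = 2×4 = 8; long/black (llB_) = 2×4 = 8
Phenotype counts (out of 16): 8 short/black, 8 long/black
long/black: 8 out of 16 → fraction 1/2
Expected count = 1/2 × 1376 = 688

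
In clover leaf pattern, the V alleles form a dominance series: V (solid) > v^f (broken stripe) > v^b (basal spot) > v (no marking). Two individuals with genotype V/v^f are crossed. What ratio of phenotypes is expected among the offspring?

Cross: V/v^f × V/v^f
Allele dominance: V > v^f > v^b > v
Offspring genotypes: 1 V/V, 2 V/v^f, 1 v^f/v^f
Phenotype counts: 3 solid, 1 broken stripe
Ratio: 3 solid : 1 broken stripe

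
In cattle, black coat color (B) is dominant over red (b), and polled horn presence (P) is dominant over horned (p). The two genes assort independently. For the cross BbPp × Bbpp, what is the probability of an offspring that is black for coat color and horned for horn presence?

Dihybrid cross BbPp × Bbpp — consider each gene separately:
coat color: Bb × Bb → 1 BB, 2 Bb, 1 bb → 3 B_ : 1 bb (out of 4)
horn presence: Pp × pp → 2 Pp, 2 pp → 2 P_ : 2 pp (out of 4)
Looking for: black (B_) and horned (pp)
P(black) = 3/4, P(horned) = 2/4
P(both) = 3/4 × 2/4 = 6/16 = 3/8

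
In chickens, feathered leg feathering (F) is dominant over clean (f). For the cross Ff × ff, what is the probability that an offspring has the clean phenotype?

Punnett square for Ff × ff:
Offspring genotypes: 2 Ff, 2 ff
Total offspring: 4
Count with target: 2
Probability: 2/4 = 1/2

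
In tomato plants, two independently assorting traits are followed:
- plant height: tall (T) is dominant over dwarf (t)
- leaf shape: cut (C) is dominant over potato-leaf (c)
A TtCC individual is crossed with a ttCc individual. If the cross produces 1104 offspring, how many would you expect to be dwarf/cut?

Dihybrid cross TtCC × ttCc — consider each gene separately:
plant height: Tt × tt → 2 Tt, 2 tt → 2 T_ : 2 tt (out of 4)
leaf shape: CC × Cc → 2 CC, 2 Cc → 4 C_ (out of 4)
Combine (counts out of 4 × 4 = 16): tall/cut (T_C_) = 2×4 = 8; dwarf/cut (ttC_) = 2×4 = 8
Phenotype counts (out of 16): 8 tall/cut, 8 dwarf/cut
dwarf/cut: 8 out of 16 → fraction 1/2
Expected count = 1/2 × 1104 = 552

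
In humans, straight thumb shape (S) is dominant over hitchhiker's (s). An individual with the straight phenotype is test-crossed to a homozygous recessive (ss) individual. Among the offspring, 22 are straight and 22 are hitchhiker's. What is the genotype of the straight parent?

Test cross: ? × ss
Offspring: 22 straight, 22 hitchhiker's — approximately 1:1.
A 1:1 ratio in a test cross indicates the unknown parent is heterozygous (Ss).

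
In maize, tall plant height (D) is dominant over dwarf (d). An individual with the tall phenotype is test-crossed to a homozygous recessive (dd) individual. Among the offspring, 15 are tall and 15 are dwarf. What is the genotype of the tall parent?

Test cross: ? × dd
Offspring: 15 tall, 15 dwarf — approximately 1:1.
A 1:1 ratio in a test cross indicates the unknown parent is heterozygous (Dd).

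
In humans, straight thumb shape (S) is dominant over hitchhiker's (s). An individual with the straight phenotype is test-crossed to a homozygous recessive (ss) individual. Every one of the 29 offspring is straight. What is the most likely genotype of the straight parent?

Test cross: ? × ss
All offspring are straight.
If the unknown parent were heterozygous (Ss), about half of 29 offspring would be hitchhiker's; none are. The unknown parent is most likely homozygous dominant (SS).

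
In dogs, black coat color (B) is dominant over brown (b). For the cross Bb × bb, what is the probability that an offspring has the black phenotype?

Punnett square for Bb × bb:
Offspring genotypes: 2 Bb, 2 bb
Total offspring: 4
Count with target: 2
Probability: 2/4 = 1/2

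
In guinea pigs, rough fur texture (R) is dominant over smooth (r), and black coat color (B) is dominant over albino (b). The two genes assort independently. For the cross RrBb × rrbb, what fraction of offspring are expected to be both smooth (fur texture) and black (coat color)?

Dihybrid cross RrBb × rrbb — consider each gene separately:
fur texture: Rr × rr → 2 Rr, 2 rr → 2 R_ : 2 rr (out of 4)
coat color: Bb × bb → 2 Bb, 2 bb → 2 B_ : 2 bb (out of 4)
Looking for: smooth (rr) and black (B_)
P(smooth) = 2/4, P(black) = 2/4
P(both) = 2/4 × 2/4 = 4/16 = 1/4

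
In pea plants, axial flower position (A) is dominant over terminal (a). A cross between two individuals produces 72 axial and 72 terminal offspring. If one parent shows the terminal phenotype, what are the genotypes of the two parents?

Observed offspring: 72 axial, 72 terminal
The observed ratio simplifies to 1:1. One parent shows terminal, so its genotype must be aa. A 1:1 offspring split requires the other parent to be heterozygous (Aa).
Parent genotypes: aa × Aa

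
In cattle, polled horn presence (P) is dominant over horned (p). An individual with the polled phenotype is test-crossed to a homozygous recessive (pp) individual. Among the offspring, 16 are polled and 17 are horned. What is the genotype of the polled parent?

Test cross: ? × pp
Offspring: 16 polled, 17 horned — approximately 1:1.
A 1:1 ratio in a test cross indicates the unknown parent is heterozygous (Pp).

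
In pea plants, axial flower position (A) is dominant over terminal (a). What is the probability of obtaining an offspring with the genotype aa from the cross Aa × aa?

Punnett square for Aa × aa:
Offspring genotypes: 2 Aa, 2 aa
Total offspring: 4
Count with target: 2
Probability: 2/4 = 1/2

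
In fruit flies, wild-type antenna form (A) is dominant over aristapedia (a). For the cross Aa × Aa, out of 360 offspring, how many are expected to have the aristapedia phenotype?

Punnett square for Aa × Aa:
Offspring genotypes: 1 AA, 2 Aa, 1 aa
Total offspring: 4
Count with target: 1
Probability: 1/4
Expected count = 1/4 × 360 = 90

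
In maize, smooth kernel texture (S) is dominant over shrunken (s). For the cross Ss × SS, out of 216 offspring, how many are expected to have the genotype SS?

Punnett square for Ss × SS:
Offspring genotypes: 2 SS, 2 Ss
Total offspring: 4
Count with target: 2
Probability: 2/4 = 1/2
Expected count = 1/2 × 216 = 108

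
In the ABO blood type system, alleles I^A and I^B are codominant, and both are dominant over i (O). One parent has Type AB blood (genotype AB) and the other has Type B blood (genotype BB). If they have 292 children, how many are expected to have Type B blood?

Cross: AB × BB
Possible offspring genotypes: 2 AB, 2 BB
Blood type counts: 2 Type AB, 2 Type B
Probability of Type B: 2/4 = 1/2
Expected count = 1/2 × 292 = 146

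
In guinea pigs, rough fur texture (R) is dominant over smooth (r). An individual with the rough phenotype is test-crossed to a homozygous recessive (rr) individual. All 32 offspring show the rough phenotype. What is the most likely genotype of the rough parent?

Test cross: ? × rr
All offspring are rough.
If the unknown parent were heterozygous (Rr), about half of 32 offspring would be smooth; none are. The unknown parent is most likely homozygous dominant (RR).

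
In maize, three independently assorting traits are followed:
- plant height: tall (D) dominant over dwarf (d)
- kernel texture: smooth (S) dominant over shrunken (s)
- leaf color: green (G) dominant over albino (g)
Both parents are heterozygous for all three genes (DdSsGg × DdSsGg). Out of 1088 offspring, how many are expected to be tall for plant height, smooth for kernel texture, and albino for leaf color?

Trihybrid cross: DdSsGg × DdSsGg
Each trait segregates independently with a 3:1 phenotypic ratio, so each gene contributes 3/4 (dominant) or 1/4 (recessive).
Target: tall (plant height), smooth (kernel texture), albino (leaf color)
Probability = product of independent per-trait probabilities
= 3/4 × 3/4 × 1/4 = 9/64
Expected count = 9/64 × 1088 = 153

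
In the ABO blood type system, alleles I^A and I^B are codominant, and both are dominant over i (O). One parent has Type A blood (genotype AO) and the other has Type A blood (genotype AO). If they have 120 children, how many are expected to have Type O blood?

Cross: AO × AO
Possible offspring genotypes: 1 AA, 2 AO, 1 OO
Blood type counts: 3 Type A, 1 Type O
Probability of Type O: 1/4
Expected count = 1/4 × 120 = 30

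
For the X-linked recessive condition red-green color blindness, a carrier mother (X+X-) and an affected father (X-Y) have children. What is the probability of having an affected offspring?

Cross: X+X- × X-Y
Offspring: 1 X+X-, 1 X+Y, 1 X-X-, 1 X-Y
Probability of an affected offspring: 2/4 = 1/2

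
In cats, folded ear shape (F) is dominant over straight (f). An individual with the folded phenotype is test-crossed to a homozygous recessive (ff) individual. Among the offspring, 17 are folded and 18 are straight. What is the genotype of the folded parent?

Test cross: ? × ff
Offspring: 17 folded, 18 straight — approximately 1:1.
A 1:1 ratio in a test cross indicates the unknown parent is heterozygous (Ff).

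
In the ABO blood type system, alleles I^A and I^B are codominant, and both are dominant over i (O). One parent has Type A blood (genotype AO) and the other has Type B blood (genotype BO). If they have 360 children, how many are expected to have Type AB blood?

Cross: AO × BO
Possible offspring genotypes: 1 AB, 1 AO, 1 BO, 1 OO
Blood type counts: 1 Type AB, 1 Type A, 1 Type B, 1 Type O
Probability of Type AB: 1/4
Expected count = 1/4 × 360 = 90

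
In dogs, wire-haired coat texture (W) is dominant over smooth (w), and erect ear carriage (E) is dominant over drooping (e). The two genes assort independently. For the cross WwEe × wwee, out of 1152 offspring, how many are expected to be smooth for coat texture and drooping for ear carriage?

Dihybrid cross WwEe × wwee — consider each gene separately:
coat texture: Ww × ww → 2 Ww, 2 ww → 2 W_ : 2 ww (out of 4)
ear carriage: Ee × ee → 2 Ee, 2 ee → 2 E_ : 2 ee (out of 4)
Looking for: smooth (ww) and drooping (ee)
P(smooth) = 2/4, P(drooping) = 2/4
P(both) = 2/4 × 2/4 = 4/16 = 1/4
Expected count = 1/4 × 1152 = 288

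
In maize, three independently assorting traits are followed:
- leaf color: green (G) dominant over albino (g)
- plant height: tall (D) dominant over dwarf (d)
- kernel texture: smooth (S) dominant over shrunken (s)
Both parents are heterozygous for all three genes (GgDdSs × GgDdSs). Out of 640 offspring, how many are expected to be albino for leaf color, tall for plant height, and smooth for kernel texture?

Trihybrid cross: GgDdSs × GgDdSs
Each trait segregates independently with a 3:1 phenotypic ratio, so each gene contributes 3/4 (dominant) or 1/4 (recessive).
Target: albino (leaf color), tall (plant height), smooth (kernel texture)
Probability = product of independent per-trait probabilities
= 1/4 × 3/4 × 3/4 = 9/64
Expected count = 9/64 × 640 = 90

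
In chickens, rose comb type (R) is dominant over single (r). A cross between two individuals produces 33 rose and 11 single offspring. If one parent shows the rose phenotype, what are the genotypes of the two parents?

Observed offspring: 33 rose, 11 single
The observed ratio simplifies to 3:1. Single (rr) offspring appear, so each parent must contribute one r allele. The parent stated to show rose carries R, so it is Rr. The other parent is then either Rr or rr: Rr × rr would give a 1:1 split, whereas Rr × Rr gives 3:1 — matching the data. So both parents are heterozygous (Rr × Rr).
Parent genotypes: Rr × Rr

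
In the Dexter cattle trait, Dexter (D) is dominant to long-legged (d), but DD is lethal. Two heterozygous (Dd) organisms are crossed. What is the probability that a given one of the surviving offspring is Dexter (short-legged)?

Cross: Dd × Dd
Punnett square offspring (before lethality): 1 DD, 2 Dd, 1 dd
The DD genotype is lethal (embryos die); surviving offspring: 2 Dd, 1 dd
Dexter (short-legged): 2 out of 3
Probability: 2/3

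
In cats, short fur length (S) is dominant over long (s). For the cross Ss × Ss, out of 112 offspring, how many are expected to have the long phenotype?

Punnett square for Ss × Ss:
Offspring genotypes: 1 SS, 2 Ss, 1 ss
Total offspring: 4
Count with target: 1
Probability: 1/4
Expected count = 1/4 × 112 = 28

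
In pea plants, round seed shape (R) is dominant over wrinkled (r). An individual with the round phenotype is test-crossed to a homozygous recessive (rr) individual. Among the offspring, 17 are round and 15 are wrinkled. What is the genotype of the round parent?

Test cross: ? × rr
Offspring: 17 round, 15 wrinkled — approximately 1:1.
A 1:1 ratio in a test cross indicates the unknown parent is heterozygous (Rr).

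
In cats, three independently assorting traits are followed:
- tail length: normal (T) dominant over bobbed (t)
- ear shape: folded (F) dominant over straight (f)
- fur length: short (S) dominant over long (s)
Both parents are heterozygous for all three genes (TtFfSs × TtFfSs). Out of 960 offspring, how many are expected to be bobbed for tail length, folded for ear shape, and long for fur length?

Trihybrid cross: TtFfSs × TtFfSs
Each trait segregates independently with a 3:1 phenotypic ratio, so each gene contributes 3/4 (dominant) or 1/4 (recessive).
Target: bobbed (tail length), folded (ear shape), long (fur length)
Probability = product of independent per-trait probabilities
= 1/4 × 3/4 × 1/4 = 3/64
Expected count = 3/64 × 960 = 45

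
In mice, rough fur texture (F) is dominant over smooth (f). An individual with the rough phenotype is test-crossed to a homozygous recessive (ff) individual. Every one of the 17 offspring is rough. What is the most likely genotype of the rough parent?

Test cross: ? × ff
All offspring are rough.
If the unknown parent were heterozygous (Ff), about half of 17 offspring would be smooth; none are. The unknown parent is most likely homozygous dominant (FF).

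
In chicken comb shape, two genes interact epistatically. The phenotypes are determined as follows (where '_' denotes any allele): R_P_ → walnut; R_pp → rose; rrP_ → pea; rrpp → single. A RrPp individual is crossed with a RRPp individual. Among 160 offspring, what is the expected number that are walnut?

Cross: RrPp × RRPp — consider each gene separately:
R gene: Rr × RR → 2 RR, 2 Rr → 4 R_ (out of 4)
P gene: Pp × Pp → 1 PP, 2 Pp, 1 pp → 3 P_ : 1 pp (out of 4)
Genotype classes (out of 4 × 4 = 16): R_P_ = 4×3 = 12; R_pp = 4×1 = 4
Apply the phenotype rules: R_P_ (12) → walnut; R_pp (4) → rose
Phenotype counts (out of 16): 12 walnut, 4 rose
walnut: 12 out of 16 → fraction 3/4
Expected count = 3/4 × 160 = 120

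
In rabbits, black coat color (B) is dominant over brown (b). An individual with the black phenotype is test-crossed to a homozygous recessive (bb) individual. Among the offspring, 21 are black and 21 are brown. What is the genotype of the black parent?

Test cross: ? × bb
Offspring: 21 black, 21 brown — approximately 1:1.
A 1:1 ratio in a test cross indicates the unknown parent is heterozygous (Bb).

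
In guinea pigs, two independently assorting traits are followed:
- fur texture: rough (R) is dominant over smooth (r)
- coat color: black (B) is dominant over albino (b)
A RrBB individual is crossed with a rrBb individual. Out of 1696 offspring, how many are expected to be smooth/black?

Dihybrid cross RrBB × rrBb — consider each gene separately:
fur texture: Rr × rr → 2 Rr, 2 rr → 2 R_ : 2 rr (out of 4)
coat color: BB × Bb → 2 BB, 2 Bb → 4 B_ (out of 4)
Combine (counts out of 4 × 4 = 16): rough/black (R_B_) = 2×4 = 8; smooth/black (rrB_) = 2×4 = 8
Phenotype counts (out of 16): 8 rough/black, 8 smooth/black
smooth/black: 8 out of 16 → fraction 1/2
Expected count = 1/2 × 1696 = 848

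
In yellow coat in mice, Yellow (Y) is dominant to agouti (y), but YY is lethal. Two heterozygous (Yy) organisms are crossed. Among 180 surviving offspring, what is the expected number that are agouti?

Cross: Yy × Yy
Punnett square offspring (before lethality): 1 YY, 2 Yy, 1 yy
The YY genotype is lethal (embryos die); surviving offspring: 2 Yy, 1 yy
agouti: 1 out of 3 → fraction 1/3
Expected count = 1/3 × 180 = 60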